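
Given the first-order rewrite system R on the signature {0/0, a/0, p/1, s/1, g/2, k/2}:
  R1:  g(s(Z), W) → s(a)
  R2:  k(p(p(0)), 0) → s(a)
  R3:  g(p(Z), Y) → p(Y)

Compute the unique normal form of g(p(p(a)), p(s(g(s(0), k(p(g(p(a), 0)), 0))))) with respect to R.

1. g(p(p(a)), p(s(g(s(0), k(p(g(p(a), 0)), 0)))))  →  p(p(s(g(s(0), k(p(g(p(a), 0)), 0)))))   [R3 at ε]
2. p(p(s(g(s(0), k(p(g(p(a), 0)), 0)))))  →  p(p(s(s(a))))   [R1 at 1.1.1]

p(p(s(s(a))))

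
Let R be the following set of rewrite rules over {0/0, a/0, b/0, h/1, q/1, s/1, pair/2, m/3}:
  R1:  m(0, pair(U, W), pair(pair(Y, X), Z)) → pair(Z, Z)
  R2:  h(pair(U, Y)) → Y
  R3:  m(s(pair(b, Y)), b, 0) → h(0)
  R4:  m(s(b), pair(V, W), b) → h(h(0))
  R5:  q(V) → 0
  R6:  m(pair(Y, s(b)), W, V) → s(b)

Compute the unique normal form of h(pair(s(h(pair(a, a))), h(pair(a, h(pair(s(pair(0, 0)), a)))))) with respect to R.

a

1. h(pair(s(h(pair(a, a))), h(pair(a, h(pair(s(pair(0, 0)), a))))))  →  h(pair(a, h(pair(s(pair(0, 0)), a))))   [R2 at ε]
2. h(pair(a, h(pair(s(pair(0, 0)), a))))  →  h(pair(s(pair(0, 0)), a))   [R2 at ε]
3. h(pair(s(pair(0, 0)), a))  →  a   [R2 at ε]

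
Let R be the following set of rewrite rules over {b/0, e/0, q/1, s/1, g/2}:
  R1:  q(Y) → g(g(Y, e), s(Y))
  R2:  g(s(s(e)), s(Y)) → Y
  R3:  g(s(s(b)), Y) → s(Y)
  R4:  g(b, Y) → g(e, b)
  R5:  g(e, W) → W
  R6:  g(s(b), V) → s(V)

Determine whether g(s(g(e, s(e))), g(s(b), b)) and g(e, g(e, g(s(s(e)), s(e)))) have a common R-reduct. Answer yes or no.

Reduce t₁ = g(s(g(e, s(e))), g(s(b), b)):
1. g(s(g(e, s(e))), g(s(b), b))  →  g(s(s(e)), g(s(b), b))   [R5 at 1.1]
2. g(s(s(e)), g(s(b), b))  →  g(s(s(e)), s(b))   [R6 at 2]
3. g(s(s(e)), s(b))  →  b   [R2 at ε]

Reduce t₂ = g(e, g(e, g(s(s(e)), s(e)))):
1. g(e, g(e, g(s(s(e)), s(e))))  →  g(e, g(s(s(e)), s(e)))   [R5 at ε]
2. g(e, g(s(s(e)), s(e)))  →  g(s(s(e)), s(e))   [R5 at ε]
3. g(s(s(e)), s(e))  →  e   [R2 at ε]

no — NF(t₁) = b, NF(t₂) = e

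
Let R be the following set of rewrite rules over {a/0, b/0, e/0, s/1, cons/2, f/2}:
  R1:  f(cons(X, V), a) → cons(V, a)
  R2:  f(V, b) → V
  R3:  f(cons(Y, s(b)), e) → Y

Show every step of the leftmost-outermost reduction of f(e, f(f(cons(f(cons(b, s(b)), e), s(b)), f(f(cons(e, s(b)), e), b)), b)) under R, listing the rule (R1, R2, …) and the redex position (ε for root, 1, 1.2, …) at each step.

e

1. f(e, f(f(cons(f(cons(b, s(b)), e), s(b)), f(f(cons(e, s(b)), e), b)), b))  →  f(e, f(cons(f(cons(b, s(b)), e), s(b)), f(f(cons(e, s(b)), e), b)))   [R2 at 2]
2. f(e, f(cons(f(cons(b, s(b)), e), s(b)), f(f(cons(e, s(b)), e), b)))  →  f(e, f(cons(b, s(b)), f(f(cons(e, s(b)), e), b)))   [R3 at 2.1.1]
3. f(e, f(cons(b, s(b)), f(f(cons(e, s(b)), e), b)))  →  f(e, f(cons(b, s(b)), f(cons(e, s(b)), e)))   [R2 at 2.2]
4. f(e, f(cons(b, s(b)), f(cons(e, s(b)), e)))  →  f(e, f(cons(b, s(b)), e))   [R3 at 2.2]
5. f(e, f(cons(b, s(b)), e))  →  f(e, b)   [R3 at 2]
6. f(e, b)  →  e   [R2 at ε]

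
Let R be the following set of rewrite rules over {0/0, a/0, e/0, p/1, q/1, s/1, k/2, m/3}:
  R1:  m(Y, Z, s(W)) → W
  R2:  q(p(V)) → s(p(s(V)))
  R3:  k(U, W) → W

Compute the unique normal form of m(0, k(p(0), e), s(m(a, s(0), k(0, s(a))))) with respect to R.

1. m(0, k(p(0), e), s(m(a, s(0), k(0, s(a)))))  →  m(a, s(0), k(0, s(a)))   [R1 at ε]
2. m(a, s(0), k(0, s(a)))  →  m(a, s(0), s(a))   [R3 at 3]
3. m(a, s(0), s(a))  →  a   [R1 at ε]

a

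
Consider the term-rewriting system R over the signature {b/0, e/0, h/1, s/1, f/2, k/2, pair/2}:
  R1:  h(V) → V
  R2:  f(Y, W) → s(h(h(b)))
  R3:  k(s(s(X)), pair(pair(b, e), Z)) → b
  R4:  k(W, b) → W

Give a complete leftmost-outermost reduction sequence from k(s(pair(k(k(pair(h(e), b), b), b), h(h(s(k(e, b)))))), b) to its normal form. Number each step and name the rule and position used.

s(pair(pair(e, b), s(e)))

1. k(s(pair(k(k(pair(h(e), b), b), b), h(h(s(k(e, b)))))), b)  →  s(pair(k(k(pair(h(e), b), b), b), h(h(s(k(e, b))))))   [R4 at ε]
2. s(pair(k(k(pair(h(e), b), b), b), h(h(s(k(e, b))))))  →  s(pair(k(pair(h(e), b), b), h(h(s(k(e, b))))))   [R4 at 1.1]
3. s(pair(k(pair(h(e), b), b), h(h(s(k(e, b))))))  →  s(pair(pair(h(e), b), h(h(s(k(e, b))))))   [R4 at 1.1]
4. s(pair(pair(h(e), b), h(h(s(k(e, b))))))  →  s(pair(pair(e, b), h(h(s(k(e, b))))))   [R1 at 1.1.1]
5. s(pair(pair(e, b), h(h(s(k(e, b))))))  →  s(pair(pair(e, b), h(s(k(e, b)))))   [R1 at 1.2]
6. s(pair(pair(e, b), h(s(k(e, b)))))  →  s(pair(pair(e, b), s(k(e, b))))   [R1 at 1.2]
7. s(pair(pair(e, b), s(k(e, b))))  →  s(pair(pair(e, b), s(e)))   [R4 at 1.2.1]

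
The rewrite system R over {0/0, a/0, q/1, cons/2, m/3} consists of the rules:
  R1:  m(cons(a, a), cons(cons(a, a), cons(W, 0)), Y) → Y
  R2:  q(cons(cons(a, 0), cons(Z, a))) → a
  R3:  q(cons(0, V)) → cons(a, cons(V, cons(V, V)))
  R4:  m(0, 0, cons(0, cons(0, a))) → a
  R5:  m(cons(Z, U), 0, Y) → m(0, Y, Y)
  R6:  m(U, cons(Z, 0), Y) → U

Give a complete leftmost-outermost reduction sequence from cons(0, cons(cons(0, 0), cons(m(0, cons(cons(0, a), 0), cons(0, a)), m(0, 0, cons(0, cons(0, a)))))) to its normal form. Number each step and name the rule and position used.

cons(0, cons(cons(0, 0), cons(0, a)))

1. cons(0, cons(cons(0, 0), cons(m(0, cons(cons(0, a), 0), cons(0, a)), m(0, 0, cons(0, cons(0, a))))))  →  cons(0, cons(cons(0, 0), cons(0, m(0, 0, cons(0, cons(0, a))))))   [R6 at 2.2.1]
2. cons(0, cons(cons(0, 0), cons(0, m(0, 0, cons(0, cons(0, a))))))  →  cons(0, cons(cons(0, 0), cons(0, a)))   [R4 at 2.2.2]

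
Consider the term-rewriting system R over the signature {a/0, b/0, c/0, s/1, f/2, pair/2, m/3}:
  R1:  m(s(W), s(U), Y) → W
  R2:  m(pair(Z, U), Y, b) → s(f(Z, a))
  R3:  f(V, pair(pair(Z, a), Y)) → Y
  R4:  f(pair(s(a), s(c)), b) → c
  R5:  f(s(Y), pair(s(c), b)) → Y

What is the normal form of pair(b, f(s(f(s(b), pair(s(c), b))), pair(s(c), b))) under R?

1. pair(b, f(s(f(s(b), pair(s(c), b))), pair(s(c), b)))  →  pair(b, f(s(b), pair(s(c), b)))   [R5 at 2]
2. pair(b, f(s(b), pair(s(c), b)))  →  pair(b, b)   [R5 at 2]

pair(b, b)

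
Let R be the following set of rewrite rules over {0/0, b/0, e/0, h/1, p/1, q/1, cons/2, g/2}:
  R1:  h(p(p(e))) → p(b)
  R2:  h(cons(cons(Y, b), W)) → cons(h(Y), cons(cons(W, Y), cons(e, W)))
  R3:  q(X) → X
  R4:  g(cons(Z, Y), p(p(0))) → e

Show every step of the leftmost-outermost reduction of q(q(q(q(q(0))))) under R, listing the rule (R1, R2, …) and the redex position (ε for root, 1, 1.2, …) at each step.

0

1. q(q(q(q(q(0)))))  →  q(q(q(q(0))))   [R3 at ε]
2. q(q(q(q(0))))  →  q(q(q(0)))   [R3 at ε]
3. q(q(q(0)))  →  q(q(0))   [R3 at ε]
4. q(q(0))  →  q(0)   [R3 at ε]
5. q(0)  →  0   [R3 at ε]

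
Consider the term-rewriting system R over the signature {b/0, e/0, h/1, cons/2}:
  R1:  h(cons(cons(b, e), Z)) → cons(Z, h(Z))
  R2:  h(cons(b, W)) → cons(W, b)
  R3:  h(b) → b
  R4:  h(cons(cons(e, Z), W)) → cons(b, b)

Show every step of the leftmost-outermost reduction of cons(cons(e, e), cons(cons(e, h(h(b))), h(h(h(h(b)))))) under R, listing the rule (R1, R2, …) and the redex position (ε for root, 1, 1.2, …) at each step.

1. cons(cons(e, e), cons(cons(e, h(h(b))), h(h(h(h(b))))))  →  cons(cons(e, e), cons(cons(e, h(b)), h(h(h(h(b))))))   [R3 at 2.1.2.1]
2. cons(cons(e, e), cons(cons(e, h(b)), h(h(h(h(b))))))  →  cons(cons(e, e), cons(cons(e, b), h(h(h(h(b))))))   [R3 at 2.1.2]
3. cons(cons(e, e), cons(cons(e, b), h(h(h(h(b))))))  →  cons(cons(e, e), cons(cons(e, b), h(h(h(b)))))   [R3 at 2.2.1.1.1]
4. cons(cons(e, e), cons(cons(e, b), h(h(h(b)))))  →  cons(cons(e, e), cons(cons(e, b), h(h(b))))   [R3 at 2.2.1.1]
5. cons(cons(e, e), cons(cons(e, b), h(h(b))))  →  cons(cons(e, e), cons(cons(e, b), h(b)))   [R3 at 2.2.1]
6. cons(cons(e, e), cons(cons(e, b), h(b)))  →  cons(cons(e, e), cons(cons(e, b), b))   [R3 at 2.2]

cons(cons(e, e), cons(cons(e, b), b))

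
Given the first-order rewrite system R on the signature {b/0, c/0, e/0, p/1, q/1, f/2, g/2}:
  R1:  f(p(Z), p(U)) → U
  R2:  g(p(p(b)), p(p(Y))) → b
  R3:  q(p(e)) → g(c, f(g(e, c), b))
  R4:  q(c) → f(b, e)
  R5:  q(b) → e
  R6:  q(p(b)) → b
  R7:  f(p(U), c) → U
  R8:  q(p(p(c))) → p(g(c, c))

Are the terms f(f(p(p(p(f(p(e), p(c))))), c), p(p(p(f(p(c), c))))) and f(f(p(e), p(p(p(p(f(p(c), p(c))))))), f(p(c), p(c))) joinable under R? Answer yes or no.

Reduce t₁ = f(f(p(p(p(f(p(e), p(c))))), c), p(p(p(f(p(c), c))))):
1. f(f(p(p(p(f(p(e), p(c))))), c), p(p(p(f(p(c), c)))))  →  f(p(p(f(p(e), p(c)))), p(p(p(f(p(c), c)))))   [R7 at 1]
2. f(p(p(f(p(e), p(c)))), p(p(p(f(p(c), c)))))  →  p(p(f(p(c), c)))   [R1 at ε]
3. p(p(f(p(c), c)))  →  p(p(c))   [R7 at 1.1]

Reduce t₂ = f(f(p(e), p(p(p(p(f(p(c), p(c))))))), f(p(c), p(c))):
1. f(f(p(e), p(p(p(p(f(p(c), p(c))))))), f(p(c), p(c)))  →  f(p(p(p(f(p(c), p(c))))), f(p(c), p(c)))   [R1 at 1]
2. f(p(p(p(f(p(c), p(c))))), f(p(c), p(c)))  →  f(p(p(p(c))), f(p(c), p(c)))   [R1 at 1.1.1.1]
3. f(p(p(p(c))), f(p(c), p(c)))  →  f(p(p(p(c))), c)   [R1 at 2]
4. f(p(p(p(c))), c)  →  p(p(c))   [R7 at ε]

yes — NF(t₁) = p(p(c)), NF(t₂) = p(p(c))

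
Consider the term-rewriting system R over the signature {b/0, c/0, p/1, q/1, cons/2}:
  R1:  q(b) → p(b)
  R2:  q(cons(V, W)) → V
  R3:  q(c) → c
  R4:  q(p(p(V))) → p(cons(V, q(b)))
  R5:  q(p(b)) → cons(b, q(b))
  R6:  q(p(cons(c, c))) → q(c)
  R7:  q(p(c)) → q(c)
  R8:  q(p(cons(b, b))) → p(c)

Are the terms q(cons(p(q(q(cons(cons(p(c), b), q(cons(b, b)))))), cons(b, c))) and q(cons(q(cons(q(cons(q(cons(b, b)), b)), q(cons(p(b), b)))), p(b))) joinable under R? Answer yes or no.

no — NF(t₁) = p(p(c)), NF(t₂) = b

Reduce t₁ = q(cons(p(q(q(cons(cons(p(c), b), q(cons(b, b)))))), cons(b, c))):
1. q(cons(p(q(q(cons(cons(p(c), b), q(cons(b, b)))))), cons(b, c)))  →  p(q(q(cons(cons(p(c), b), q(cons(b, b))))))   [R2 at ε]
2. p(q(q(cons(cons(p(c), b), q(cons(b, b))))))  →  p(q(cons(p(c), b)))   [R2 at 1.1]
3. p(q(cons(p(c), b)))  →  p(p(c))   [R2 at 1]

Reduce t₂ = q(cons(q(cons(q(cons(q(cons(b, b)), b)), q(cons(p(b), b)))), p(b))):
1. q(cons(q(cons(q(cons(q(cons(b, b)), b)), q(cons(p(b), b)))), p(b)))  →  q(cons(q(cons(q(cons(b, b)), b)), q(cons(p(b), b))))   [R2 at ε]
2. q(cons(q(cons(q(cons(b, b)), b)), q(cons(p(b), b))))  →  q(cons(q(cons(b, b)), b))   [R2 at ε]
3. q(cons(q(cons(b, b)), b))  →  q(cons(b, b))   [R2 at ε]
4. q(cons(b, b))  →  b   [R2 at ε]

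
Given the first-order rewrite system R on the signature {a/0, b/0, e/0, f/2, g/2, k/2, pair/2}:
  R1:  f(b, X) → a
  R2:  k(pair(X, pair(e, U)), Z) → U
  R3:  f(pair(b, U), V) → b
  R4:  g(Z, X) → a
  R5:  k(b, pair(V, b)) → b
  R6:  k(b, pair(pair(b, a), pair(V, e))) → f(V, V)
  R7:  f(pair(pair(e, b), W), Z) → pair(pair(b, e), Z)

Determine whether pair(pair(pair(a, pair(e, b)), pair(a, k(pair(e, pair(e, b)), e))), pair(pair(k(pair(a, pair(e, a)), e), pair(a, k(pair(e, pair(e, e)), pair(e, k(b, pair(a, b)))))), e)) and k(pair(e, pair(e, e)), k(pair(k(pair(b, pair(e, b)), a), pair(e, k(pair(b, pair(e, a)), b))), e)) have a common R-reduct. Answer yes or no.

Reduce t₁ = pair(pair(pair(a, pair(e, b)), pair(a, k(pair(e, pair(e, b)), e))), pair(pair(k(pair(a, pair(e, a)), e), pair(a, k(pair(e, pair(e, e)), pair(e, k(b, pair(a, b)))))), e)):
1. pair(pair(pair(a, pair(e, b)), pair(a, k(pair(e, pair(e, b)), e))), pair(pair(k(pair(a, pair(e, a)), e), pair(a, k(pair(e, pair(e, e)), pair(e, k(b, pair(a, b)))))), e))  →  pair(pair(pair(a, pair(e, b)), pair(a, b)), pair(pair(k(pair(a, pair(e, a)), e), pair(a, k(pair(e, pair(e, e)), pair(e, k(b, pair(a, b)))))), e))   [R2 at 1.2.2]
2. pair(pair(pair(a, pair(e, b)), pair(a, b)), pair(pair(k(pair(a, pair(e, a)), e), pair(a, k(pair(e, pair(e, e)), pair(e, k(b, pair(a, b)))))), e))  →  pair(pair(pair(a, pair(e, b)), pair(a, b)), pair(pair(a, pair(a, k(pair(e, pair(e, e)), pair(e, k(b, pair(a, b)))))), e))   [R2 at 2.1.1]
3. pair(pair(pair(a, pair(e, b)), pair(a, b)), pair(pair(a, pair(a, k(pair(e, pair(e, e)), pair(e, k(b, pair(a, b)))))), e))  →  pair(pair(pair(a, pair(e, b)), pair(a, b)), pair(pair(a, pair(a, e)), e))   [R2 at 2.1.2.2]

Reduce t₂ = k(pair(e, pair(e, e)), k(pair(k(pair(b, pair(e, b)), a), pair(e, k(pair(b, pair(e, a)), b))), e)):
1. k(pair(e, pair(e, e)), k(pair(k(pair(b, pair(e, b)), a), pair(e, k(pair(b, pair(e, a)), b))), e))  →  e   [R2 at ε]

no — NF(t₁) = pair(pair(pair(a, pair(e, b)), pair(a, b)), pair(pair(a, pair(a, e)), e)), NF(t₂) = e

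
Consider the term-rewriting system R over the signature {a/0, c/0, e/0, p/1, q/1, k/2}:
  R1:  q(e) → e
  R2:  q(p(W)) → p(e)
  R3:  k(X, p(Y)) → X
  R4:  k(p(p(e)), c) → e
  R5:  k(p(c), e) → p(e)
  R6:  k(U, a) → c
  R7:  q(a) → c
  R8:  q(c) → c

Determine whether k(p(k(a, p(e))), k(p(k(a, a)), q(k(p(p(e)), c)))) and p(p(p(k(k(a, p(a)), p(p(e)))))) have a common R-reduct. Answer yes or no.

Reduce t₁ = k(p(k(a, p(e))), k(p(k(a, a)), q(k(p(p(e)), c)))):
1. k(p(k(a, p(e))), k(p(k(a, a)), q(k(p(p(e)), c))))  →  k(p(a), k(p(k(a, a)), q(k(p(p(e)), c))))   [R3 at 1.1]
2. k(p(a), k(p(k(a, a)), q(k(p(p(e)), c))))  →  k(p(a), k(p(c), q(k(p(p(e)), c))))   [R6 at 2.1.1]
3. k(p(a), k(p(c), q(k(p(p(e)), c))))  →  k(p(a), k(p(c), q(e)))   [R4 at 2.2.1]
4. k(p(a), k(p(c), q(e)))  →  k(p(a), k(p(c), e))   [R1 at 2.2]
5. k(p(a), k(p(c), e))  →  k(p(a), p(e))   [R5 at 2]
6. k(p(a), p(e))  →  p(a)   [R3 at ε]

Reduce t₂ = p(p(p(k(k(a, p(a)), p(p(e)))))):
1. p(p(p(k(k(a, p(a)), p(p(e))))))  →  p(p(p(k(a, p(a)))))   [R3 at 1.1.1]
2. p(p(p(k(a, p(a)))))  →  p(p(p(a)))   [R3 at 1.1.1]

no — NF(t₁) = p(a), NF(t₂) = p(p(p(a)))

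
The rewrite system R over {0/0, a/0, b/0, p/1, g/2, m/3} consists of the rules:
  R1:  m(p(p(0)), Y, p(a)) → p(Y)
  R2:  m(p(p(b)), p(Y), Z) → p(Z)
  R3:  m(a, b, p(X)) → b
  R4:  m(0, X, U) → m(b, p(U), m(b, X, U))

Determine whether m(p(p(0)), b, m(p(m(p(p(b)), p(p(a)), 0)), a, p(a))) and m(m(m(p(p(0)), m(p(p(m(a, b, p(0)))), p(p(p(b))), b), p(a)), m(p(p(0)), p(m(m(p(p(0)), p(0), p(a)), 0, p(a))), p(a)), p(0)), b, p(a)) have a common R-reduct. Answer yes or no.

yes — NF(t₁) = p(b), NF(t₂) = p(b)

Reduce t₁ = m(p(p(0)), b, m(p(m(p(p(b)), p(p(a)), 0)), a, p(a))):
1. m(p(p(0)), b, m(p(m(p(p(b)), p(p(a)), 0)), a, p(a)))  →  m(p(p(0)), b, m(p(p(0)), a, p(a)))   [R2 at 3.1.1]
2. m(p(p(0)), b, m(p(p(0)), a, p(a)))  →  m(p(p(0)), b, p(a))   [R1 at 3]
3. m(p(p(0)), b, p(a))  →  p(b)   [R1 at ε]

Reduce t₂ = m(m(m(p(p(0)), m(p(p(m(a, b, p(0)))), p(p(p(b))), b), p(a)), m(p(p(0)), p(m(m(p(p(0)), p(0), p(a)), 0, p(a))), p(a)), p(0)), b, p(a)):
1. m(m(m(p(p(0)), m(p(p(m(a, b, p(0)))), p(p(p(b))), b), p(a)), m(p(p(0)), p(m(m(p(p(0)), p(0), p(a)), 0, p(a))), p(a)), p(0)), b, p(a))  →  m(m(p(m(p(p(m(a, b, p(0)))), p(p(p(b))), b)), m(p(p(0)), p(m(m(p(p(0)), p(0), p(a)), 0, p(a))), p(a)), p(0)), b, p(a))   [R1 at 1.1]
2. m(m(p(m(p(p(m(a, b, p(0)))), p(p(p(b))), b)), m(p(p(0)), p(m(m(p(p(0)), p(0), p(a)), 0, p(a))), p(a)), p(0)), b, p(a))  →  m(m(p(m(p(p(b)), p(p(p(b))), b)), m(p(p(0)), p(m(m(p(p(0)), p(0), p(a)), 0, p(a))), p(a)), p(0)), b, p(a))   [R3 at 1.1.1.1.1.1]
3. m(m(p(m(p(p(b)), p(p(p(b))), b)), m(p(p(0)), p(m(m(p(p(0)), p(0), p(a)), 0, p(a))), p(a)), p(0)), b, p(a))  →  m(m(p(p(b)), m(p(p(0)), p(m(m(p(p(0)), p(0), p(a)), 0, p(a))), p(a)), p(0)), b, p(a))   [R2 at 1.1.1]
4. m(m(p(p(b)), m(p(p(0)), p(m(m(p(p(0)), p(0), p(a)), 0, p(a))), p(a)), p(0)), b, p(a))  →  m(m(p(p(b)), p(p(m(m(p(p(0)), p(0), p(a)), 0, p(a)))), p(0)), b, p(a))   [R1 at 1.2]
5. m(m(p(p(b)), p(p(m(m(p(p(0)), p(0), p(a)), 0, p(a)))), p(0)), b, p(a))  →  m(p(p(0)), b, p(a))   [R2 at 1]
6. m(p(p(0)), b, p(a))  →  p(b)   [R1 at ε]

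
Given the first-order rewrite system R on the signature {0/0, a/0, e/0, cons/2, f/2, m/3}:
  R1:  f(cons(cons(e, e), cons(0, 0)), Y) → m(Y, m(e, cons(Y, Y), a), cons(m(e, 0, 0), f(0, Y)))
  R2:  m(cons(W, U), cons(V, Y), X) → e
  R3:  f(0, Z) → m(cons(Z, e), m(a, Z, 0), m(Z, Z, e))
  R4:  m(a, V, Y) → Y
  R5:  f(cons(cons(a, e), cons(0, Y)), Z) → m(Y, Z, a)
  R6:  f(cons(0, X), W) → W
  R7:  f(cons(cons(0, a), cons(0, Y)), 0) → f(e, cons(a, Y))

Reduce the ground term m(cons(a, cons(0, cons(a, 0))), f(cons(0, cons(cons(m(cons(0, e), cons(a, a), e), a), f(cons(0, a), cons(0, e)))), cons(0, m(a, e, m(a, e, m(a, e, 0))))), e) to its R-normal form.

1. m(cons(a, cons(0, cons(a, 0))), f(cons(0, cons(cons(m(cons(0, e), cons(a, a), e), a), f(cons(0, a), cons(0, e)))), cons(0, m(a, e, m(a, e, m(a, e, 0))))), e)  →  m(cons(a, cons(0, cons(a, 0))), cons(0, m(a, e, m(a, e, m(a, e, 0)))), e)   [R6 at 2]
2. m(cons(a, cons(0, cons(a, 0))), cons(0, m(a, e, m(a, e, m(a, e, 0)))), e)  →  e   [R2 at ε]

e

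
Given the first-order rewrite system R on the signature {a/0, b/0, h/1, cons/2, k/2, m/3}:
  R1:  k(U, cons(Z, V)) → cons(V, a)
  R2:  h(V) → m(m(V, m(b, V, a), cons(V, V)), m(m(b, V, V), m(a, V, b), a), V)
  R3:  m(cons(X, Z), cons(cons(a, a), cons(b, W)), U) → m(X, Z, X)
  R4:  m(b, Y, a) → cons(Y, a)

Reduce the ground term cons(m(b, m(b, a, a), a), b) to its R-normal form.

1. cons(m(b, m(b, a, a), a), b)  →  cons(cons(m(b, a, a), a), b)   [R4 at 1]
2. cons(cons(m(b, a, a), a), b)  →  cons(cons(cons(a, a), a), b)   [R4 at 1.1]

cons(cons(cons(a, a), a), b)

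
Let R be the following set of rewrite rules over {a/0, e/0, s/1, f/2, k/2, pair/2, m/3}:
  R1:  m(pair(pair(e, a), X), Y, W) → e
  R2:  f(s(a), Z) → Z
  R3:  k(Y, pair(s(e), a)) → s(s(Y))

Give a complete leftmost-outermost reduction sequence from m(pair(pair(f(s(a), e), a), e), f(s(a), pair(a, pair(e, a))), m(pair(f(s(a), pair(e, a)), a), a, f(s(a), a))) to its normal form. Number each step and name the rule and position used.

e

1. m(pair(pair(f(s(a), e), a), e), f(s(a), pair(a, pair(e, a))), m(pair(f(s(a), pair(e, a)), a), a, f(s(a), a)))  →  m(pair(pair(e, a), e), f(s(a), pair(a, pair(e, a))), m(pair(f(s(a), pair(e, a)), a), a, f(s(a), a)))   [R2 at 1.1.1]
2. m(pair(pair(e, a), e), f(s(a), pair(a, pair(e, a))), m(pair(f(s(a), pair(e, a)), a), a, f(s(a), a)))  →  e   [R1 at ε]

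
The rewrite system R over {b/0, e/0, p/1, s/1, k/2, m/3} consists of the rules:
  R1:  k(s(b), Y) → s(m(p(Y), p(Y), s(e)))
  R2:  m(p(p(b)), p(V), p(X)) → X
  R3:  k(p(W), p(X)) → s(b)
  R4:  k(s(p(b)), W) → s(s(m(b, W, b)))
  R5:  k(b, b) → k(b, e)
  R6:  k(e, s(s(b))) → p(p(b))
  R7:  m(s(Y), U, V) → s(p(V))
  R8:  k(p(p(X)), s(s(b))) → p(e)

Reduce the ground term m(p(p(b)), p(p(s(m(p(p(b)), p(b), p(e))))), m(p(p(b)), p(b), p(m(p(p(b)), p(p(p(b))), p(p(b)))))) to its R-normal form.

1. m(p(p(b)), p(p(s(m(p(p(b)), p(b), p(e))))), m(p(p(b)), p(b), p(m(p(p(b)), p(p(p(b))), p(p(b))))))  →  m(p(p(b)), p(p(s(e))), m(p(p(b)), p(b), p(m(p(p(b)), p(p(p(b))), p(p(b))))))   [R2 at 2.1.1.1]
2. m(p(p(b)), p(p(s(e))), m(p(p(b)), p(b), p(m(p(p(b)), p(p(p(b))), p(p(b))))))  →  m(p(p(b)), p(p(s(e))), m(p(p(b)), p(p(p(b))), p(p(b))))   [R2 at 3]
3. m(p(p(b)), p(p(s(e))), m(p(p(b)), p(p(p(b))), p(p(b))))  →  m(p(p(b)), p(p(s(e))), p(b))   [R2 at 3]
4. m(p(p(b)), p(p(s(e))), p(b))  →  b   [R2 at ε]

b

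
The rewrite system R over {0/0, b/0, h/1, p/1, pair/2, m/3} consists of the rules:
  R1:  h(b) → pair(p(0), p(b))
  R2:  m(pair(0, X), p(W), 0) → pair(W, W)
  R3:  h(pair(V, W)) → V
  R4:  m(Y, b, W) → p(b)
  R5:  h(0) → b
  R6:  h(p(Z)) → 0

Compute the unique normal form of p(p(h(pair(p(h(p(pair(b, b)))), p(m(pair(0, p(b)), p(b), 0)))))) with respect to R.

p(p(p(0)))

1. p(p(h(pair(p(h(p(pair(b, b)))), p(m(pair(0, p(b)), p(b), 0))))))  →  p(p(p(h(p(pair(b, b))))))   [R3 at 1.1]
2. p(p(p(h(p(pair(b, b))))))  →  p(p(p(0)))   [R6 at 1.1.1]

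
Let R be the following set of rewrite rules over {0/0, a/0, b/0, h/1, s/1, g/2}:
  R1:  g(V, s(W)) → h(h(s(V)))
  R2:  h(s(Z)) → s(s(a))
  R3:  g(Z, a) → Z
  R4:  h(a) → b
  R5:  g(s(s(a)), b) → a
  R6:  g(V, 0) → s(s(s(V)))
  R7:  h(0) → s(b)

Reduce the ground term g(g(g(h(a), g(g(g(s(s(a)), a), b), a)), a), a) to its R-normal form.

1. g(g(g(h(a), g(g(g(s(s(a)), a), b), a)), a), a)  →  g(g(h(a), g(g(g(s(s(a)), a), b), a)), a)   [R3 at ε]
2. g(g(h(a), g(g(g(s(s(a)), a), b), a)), a)  →  g(h(a), g(g(g(s(s(a)), a), b), a))   [R3 at ε]
3. g(h(a), g(g(g(s(s(a)), a), b), a))  →  g(b, g(g(g(s(s(a)), a), b), a))   [R4 at 1]
4. g(b, g(g(g(s(s(a)), a), b), a))  →  g(b, g(g(s(s(a)), a), b))   [R3 at 2]
5. g(b, g(g(s(s(a)), a), b))  →  g(b, g(s(s(a)), b))   [R3 at 2.1]
6. g(b, g(s(s(a)), b))  →  g(b, a)   [R5 at 2]
7. g(b, a)  →  b   [R3 at ε]

b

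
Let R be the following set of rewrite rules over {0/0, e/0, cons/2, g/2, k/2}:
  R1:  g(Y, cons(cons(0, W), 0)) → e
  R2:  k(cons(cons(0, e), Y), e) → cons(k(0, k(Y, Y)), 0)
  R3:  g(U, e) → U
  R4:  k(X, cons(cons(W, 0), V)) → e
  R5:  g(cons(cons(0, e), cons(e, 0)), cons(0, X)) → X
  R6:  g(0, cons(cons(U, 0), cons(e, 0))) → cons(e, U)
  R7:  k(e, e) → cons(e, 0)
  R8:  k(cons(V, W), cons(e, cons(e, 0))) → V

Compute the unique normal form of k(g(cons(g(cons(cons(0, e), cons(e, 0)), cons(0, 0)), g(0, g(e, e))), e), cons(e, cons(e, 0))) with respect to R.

1. k(g(cons(g(cons(cons(0, e), cons(e, 0)), cons(0, 0)), g(0, g(e, e))), e), cons(e, cons(e, 0)))  →  k(cons(g(cons(cons(0, e), cons(e, 0)), cons(0, 0)), g(0, g(e, e))), cons(e, cons(e, 0)))   [R3 at 1]
2. k(cons(g(cons(cons(0, e), cons(e, 0)), cons(0, 0)), g(0, g(e, e))), cons(e, cons(e, 0)))  →  g(cons(cons(0, e), cons(e, 0)), cons(0, 0))   [R8 at ε]
3. g(cons(cons(0, e), cons(e, 0)), cons(0, 0))  →  0   [R5 at ε]

0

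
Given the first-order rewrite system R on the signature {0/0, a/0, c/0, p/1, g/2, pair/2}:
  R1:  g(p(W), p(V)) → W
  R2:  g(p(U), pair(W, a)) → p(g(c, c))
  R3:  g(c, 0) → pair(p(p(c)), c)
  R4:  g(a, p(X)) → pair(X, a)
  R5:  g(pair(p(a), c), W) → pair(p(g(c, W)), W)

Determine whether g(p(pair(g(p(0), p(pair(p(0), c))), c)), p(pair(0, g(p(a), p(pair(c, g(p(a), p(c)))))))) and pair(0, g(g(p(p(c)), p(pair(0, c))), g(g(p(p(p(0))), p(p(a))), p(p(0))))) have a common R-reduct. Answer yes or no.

yes — NF(t₁) = pair(0, c), NF(t₂) = pair(0, c)

Reduce t₁ = g(p(pair(g(p(0), p(pair(p(0), c))), c)), p(pair(0, g(p(a), p(pair(c, g(p(a), p(c)))))))):
1. g(p(pair(g(p(0), p(pair(p(0), c))), c)), p(pair(0, g(p(a), p(pair(c, g(p(a), p(c))))))))  →  pair(g(p(0), p(pair(p(0), c))), c)   [R1 at ε]
2. pair(g(p(0), p(pair(p(0), c))), c)  →  pair(0, c)   [R1 at 1]

Reduce t₂ = pair(0, g(g(p(p(c)), p(pair(0, c))), g(g(p(p(p(0))), p(p(a))), p(p(0))))):
1. pair(0, g(g(p(p(c)), p(pair(0, c))), g(g(p(p(p(0))), p(p(a))), p(p(0)))))  →  pair(0, g(p(c), g(g(p(p(p(0))), p(p(a))), p(p(0)))))   [R1 at 2.1]
2. pair(0, g(p(c), g(g(p(p(p(0))), p(p(a))), p(p(0)))))  →  pair(0, g(p(c), g(p(p(0)), p(p(0)))))   [R1 at 2.2.1]
3. pair(0, g(p(c), g(p(p(0)), p(p(0)))))  →  pair(0, g(p(c), p(0)))   [R1 at 2.2]
4. pair(0, g(p(c), p(0)))  →  pair(0, c)   [R1 at 2]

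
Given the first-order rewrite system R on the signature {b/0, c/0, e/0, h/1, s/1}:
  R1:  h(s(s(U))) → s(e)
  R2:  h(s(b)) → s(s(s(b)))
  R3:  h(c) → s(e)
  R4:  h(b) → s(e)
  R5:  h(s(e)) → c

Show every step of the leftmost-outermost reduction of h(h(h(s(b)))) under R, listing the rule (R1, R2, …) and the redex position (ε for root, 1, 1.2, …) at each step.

c

1. h(h(h(s(b))))  →  h(h(s(s(s(b)))))   [R2 at 1.1]
2. h(h(s(s(s(b)))))  →  h(s(e))   [R1 at 1]
3. h(s(e))  →  c   [R5 at ε]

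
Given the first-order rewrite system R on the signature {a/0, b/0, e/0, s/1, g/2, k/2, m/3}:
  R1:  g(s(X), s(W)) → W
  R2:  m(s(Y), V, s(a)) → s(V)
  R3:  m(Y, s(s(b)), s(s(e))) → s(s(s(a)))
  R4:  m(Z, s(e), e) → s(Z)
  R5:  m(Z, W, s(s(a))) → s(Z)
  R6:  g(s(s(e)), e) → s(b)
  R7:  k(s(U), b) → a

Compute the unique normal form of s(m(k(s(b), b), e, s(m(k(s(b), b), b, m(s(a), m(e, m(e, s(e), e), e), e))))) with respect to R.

1. s(m(k(s(b), b), e, s(m(k(s(b), b), b, m(s(a), m(e, m(e, s(e), e), e), e)))))  →  s(m(a, e, s(m(k(s(b), b), b, m(s(a), m(e, m(e, s(e), e), e), e)))))   [R7 at 1.1]
2. s(m(a, e, s(m(k(s(b), b), b, m(s(a), m(e, m(e, s(e), e), e), e)))))  →  s(m(a, e, s(m(a, b, m(s(a), m(e, m(e, s(e), e), e), e)))))   [R7 at 1.3.1.1]
3. s(m(a, e, s(m(a, b, m(s(a), m(e, m(e, s(e), e), e), e)))))  →  s(m(a, e, s(m(a, b, m(s(a), m(e, s(e), e), e)))))   [R4 at 1.3.1.3.2.2]
4. s(m(a, e, s(m(a, b, m(s(a), m(e, s(e), e), e)))))  →  s(m(a, e, s(m(a, b, m(s(a), s(e), e)))))   [R4 at 1.3.1.3.2]
5. s(m(a, e, s(m(a, b, m(s(a), s(e), e)))))  →  s(m(a, e, s(m(a, b, s(s(a))))))   [R4 at 1.3.1.3]
6. s(m(a, e, s(m(a, b, s(s(a))))))  →  s(m(a, e, s(s(a))))   [R5 at 1.3.1]
7. s(m(a, e, s(s(a))))  →  s(s(a))   [R5 at 1]

s(s(a))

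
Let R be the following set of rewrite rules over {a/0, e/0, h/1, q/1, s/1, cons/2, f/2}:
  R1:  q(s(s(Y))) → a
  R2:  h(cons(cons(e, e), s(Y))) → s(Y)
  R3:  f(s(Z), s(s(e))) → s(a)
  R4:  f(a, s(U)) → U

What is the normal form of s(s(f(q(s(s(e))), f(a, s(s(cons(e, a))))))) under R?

s(s(cons(e, a)))

1. s(s(f(q(s(s(e))), f(a, s(s(cons(e, a)))))))  →  s(s(f(a, f(a, s(s(cons(e, a)))))))   [R1 at 1.1.1]
2. s(s(f(a, f(a, s(s(cons(e, a)))))))  →  s(s(f(a, s(cons(e, a)))))   [R4 at 1.1.2]
3. s(s(f(a, s(cons(e, a)))))  →  s(s(cons(e, a)))   [R4 at 1.1]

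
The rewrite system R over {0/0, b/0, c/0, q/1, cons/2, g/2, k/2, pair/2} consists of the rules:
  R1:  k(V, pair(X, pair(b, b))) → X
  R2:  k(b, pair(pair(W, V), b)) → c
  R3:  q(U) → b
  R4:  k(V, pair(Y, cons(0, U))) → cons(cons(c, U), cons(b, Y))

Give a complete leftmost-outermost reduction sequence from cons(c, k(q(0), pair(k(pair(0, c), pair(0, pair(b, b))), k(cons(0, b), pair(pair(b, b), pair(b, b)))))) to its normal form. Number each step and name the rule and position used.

cons(c, 0)

1. cons(c, k(q(0), pair(k(pair(0, c), pair(0, pair(b, b))), k(cons(0, b), pair(pair(b, b), pair(b, b))))))  →  cons(c, k(b, pair(k(pair(0, c), pair(0, pair(b, b))), k(cons(0, b), pair(pair(b, b), pair(b, b))))))   [R3 at 2.1]
2. cons(c, k(b, pair(k(pair(0, c), pair(0, pair(b, b))), k(cons(0, b), pair(pair(b, b), pair(b, b))))))  →  cons(c, k(b, pair(0, k(cons(0, b), pair(pair(b, b), pair(b, b))))))   [R1 at 2.2.1]
3. cons(c, k(b, pair(0, k(cons(0, b), pair(pair(b, b), pair(b, b))))))  →  cons(c, k(b, pair(0, pair(b, b))))   [R1 at 2.2.2]
4. cons(c, k(b, pair(0, pair(b, b))))  →  cons(c, 0)   [R1 at 2]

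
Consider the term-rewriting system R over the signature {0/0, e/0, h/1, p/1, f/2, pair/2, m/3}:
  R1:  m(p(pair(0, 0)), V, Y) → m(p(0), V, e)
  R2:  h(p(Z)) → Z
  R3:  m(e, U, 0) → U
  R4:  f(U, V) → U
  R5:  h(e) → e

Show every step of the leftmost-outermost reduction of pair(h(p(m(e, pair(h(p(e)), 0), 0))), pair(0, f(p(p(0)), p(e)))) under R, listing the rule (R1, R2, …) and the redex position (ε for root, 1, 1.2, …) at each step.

pair(pair(e, 0), pair(0, p(p(0))))

1. pair(h(p(m(e, pair(h(p(e)), 0), 0))), pair(0, f(p(p(0)), p(e))))  →  pair(m(e, pair(h(p(e)), 0), 0), pair(0, f(p(p(0)), p(e))))   [R2 at 1]
2. pair(m(e, pair(h(p(e)), 0), 0), pair(0, f(p(p(0)), p(e))))  →  pair(pair(h(p(e)), 0), pair(0, f(p(p(0)), p(e))))   [R3 at 1]
3. pair(pair(h(p(e)), 0), pair(0, f(p(p(0)), p(e))))  →  pair(pair(e, 0), pair(0, f(p(p(0)), p(e))))   [R2 at 1.1]
4. pair(pair(e, 0), pair(0, f(p(p(0)), p(e))))  →  pair(pair(e, 0), pair(0, p(p(0))))   [R4 at 2.2]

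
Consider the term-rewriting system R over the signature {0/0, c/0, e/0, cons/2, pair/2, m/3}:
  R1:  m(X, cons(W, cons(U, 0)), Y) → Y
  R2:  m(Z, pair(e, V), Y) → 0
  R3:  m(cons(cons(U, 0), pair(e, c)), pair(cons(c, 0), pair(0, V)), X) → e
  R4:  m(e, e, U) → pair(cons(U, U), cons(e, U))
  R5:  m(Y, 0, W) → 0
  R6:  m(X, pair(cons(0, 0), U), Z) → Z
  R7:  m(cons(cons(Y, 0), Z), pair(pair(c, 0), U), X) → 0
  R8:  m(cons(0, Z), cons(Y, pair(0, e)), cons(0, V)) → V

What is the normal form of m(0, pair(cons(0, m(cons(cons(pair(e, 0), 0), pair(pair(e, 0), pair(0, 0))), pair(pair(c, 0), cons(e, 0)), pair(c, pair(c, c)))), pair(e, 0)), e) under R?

1. m(0, pair(cons(0, m(cons(cons(pair(e, 0), 0), pair(pair(e, 0), pair(0, 0))), pair(pair(c, 0), cons(e, 0)), pair(c, pair(c, c)))), pair(e, 0)), e)  →  m(0, pair(cons(0, 0), pair(e, 0)), e)   [R7 at 2.1.2]
2. m(0, pair(cons(0, 0), pair(e, 0)), e)  →  e   [R6 at ε]

e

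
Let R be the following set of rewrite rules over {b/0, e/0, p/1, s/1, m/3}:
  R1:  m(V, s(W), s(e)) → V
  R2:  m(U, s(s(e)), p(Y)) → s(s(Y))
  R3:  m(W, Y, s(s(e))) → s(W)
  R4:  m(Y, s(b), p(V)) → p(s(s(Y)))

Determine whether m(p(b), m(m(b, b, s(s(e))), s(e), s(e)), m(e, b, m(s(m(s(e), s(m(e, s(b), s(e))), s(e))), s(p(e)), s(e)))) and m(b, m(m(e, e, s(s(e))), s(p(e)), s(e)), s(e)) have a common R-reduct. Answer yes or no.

no — NF(t₁) = p(b), NF(t₂) = b

Reduce t₁ = m(p(b), m(m(b, b, s(s(e))), s(e), s(e)), m(e, b, m(s(m(s(e), s(m(e, s(b), s(e))), s(e))), s(p(e)), s(e)))):
1. m(p(b), m(m(b, b, s(s(e))), s(e), s(e)), m(e, b, m(s(m(s(e), s(m(e, s(b), s(e))), s(e))), s(p(e)), s(e))))  →  m(p(b), m(b, b, s(s(e))), m(e, b, m(s(m(s(e), s(m(e, s(b), s(e))), s(e))), s(p(e)), s(e))))   [R1 at 2]
2. m(p(b), m(b, b, s(s(e))), m(e, b, m(s(m(s(e), s(m(e, s(b), s(e))), s(e))), s(p(e)), s(e))))  →  m(p(b), s(b), m(e, b, m(s(m(s(e), s(m(e, s(b), s(e))), s(e))), s(p(e)), s(e))))   [R3 at 2]
3. m(p(b), s(b), m(e, b, m(s(m(s(e), s(m(e, s(b), s(e))), s(e))), s(p(e)), s(e))))  →  m(p(b), s(b), m(e, b, s(m(s(e), s(m(e, s(b), s(e))), s(e)))))   [R1 at 3.3]
4. m(p(b), s(b), m(e, b, s(m(s(e), s(m(e, s(b), s(e))), s(e)))))  →  m(p(b), s(b), m(e, b, s(s(e))))   [R1 at 3.3.1]
5. m(p(b), s(b), m(e, b, s(s(e))))  →  m(p(b), s(b), s(e))   [R3 at 3]
6. m(p(b), s(b), s(e))  →  p(b)   [R1 at ε]

Reduce t₂ = m(b, m(m(e, e, s(s(e))), s(p(e)), s(e)), s(e)):
1. m(b, m(m(e, e, s(s(e))), s(p(e)), s(e)), s(e))  →  m(b, m(e, e, s(s(e))), s(e))   [R1 at 2]
2. m(b, m(e, e, s(s(e))), s(e))  →  m(b, s(e), s(e))   [R3 at 2]
3. m(b, s(e), s(e))  →  b   [R1 at ε]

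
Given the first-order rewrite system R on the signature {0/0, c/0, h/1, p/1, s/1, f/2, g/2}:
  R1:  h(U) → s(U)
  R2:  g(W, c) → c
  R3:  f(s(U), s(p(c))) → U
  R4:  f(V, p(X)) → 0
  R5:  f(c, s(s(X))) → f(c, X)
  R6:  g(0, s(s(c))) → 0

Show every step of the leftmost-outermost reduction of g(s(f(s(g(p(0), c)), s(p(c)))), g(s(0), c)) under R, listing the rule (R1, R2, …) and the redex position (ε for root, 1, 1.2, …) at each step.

1. g(s(f(s(g(p(0), c)), s(p(c)))), g(s(0), c))  →  g(s(g(p(0), c)), g(s(0), c))   [R3 at 1.1]
2. g(s(g(p(0), c)), g(s(0), c))  →  g(s(c), g(s(0), c))   [R2 at 1.1]
3. g(s(c), g(s(0), c))  →  g(s(c), c)   [R2 at 2]
4. g(s(c), c)  →  c   [R2 at ε]

c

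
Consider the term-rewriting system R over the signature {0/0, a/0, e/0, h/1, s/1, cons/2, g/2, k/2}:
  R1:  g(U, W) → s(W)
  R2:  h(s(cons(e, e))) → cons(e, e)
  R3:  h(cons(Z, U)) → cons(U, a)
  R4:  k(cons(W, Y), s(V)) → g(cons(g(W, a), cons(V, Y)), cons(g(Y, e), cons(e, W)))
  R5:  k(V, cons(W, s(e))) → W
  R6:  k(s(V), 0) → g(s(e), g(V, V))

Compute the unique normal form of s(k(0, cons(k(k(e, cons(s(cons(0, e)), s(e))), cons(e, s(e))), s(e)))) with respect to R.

s(e)

1. s(k(0, cons(k(k(e, cons(s(cons(0, e)), s(e))), cons(e, s(e))), s(e))))  →  s(k(k(e, cons(s(cons(0, e)), s(e))), cons(e, s(e))))   [R5 at 1]
2. s(k(k(e, cons(s(cons(0, e)), s(e))), cons(e, s(e))))  →  s(e)   [R5 at 1]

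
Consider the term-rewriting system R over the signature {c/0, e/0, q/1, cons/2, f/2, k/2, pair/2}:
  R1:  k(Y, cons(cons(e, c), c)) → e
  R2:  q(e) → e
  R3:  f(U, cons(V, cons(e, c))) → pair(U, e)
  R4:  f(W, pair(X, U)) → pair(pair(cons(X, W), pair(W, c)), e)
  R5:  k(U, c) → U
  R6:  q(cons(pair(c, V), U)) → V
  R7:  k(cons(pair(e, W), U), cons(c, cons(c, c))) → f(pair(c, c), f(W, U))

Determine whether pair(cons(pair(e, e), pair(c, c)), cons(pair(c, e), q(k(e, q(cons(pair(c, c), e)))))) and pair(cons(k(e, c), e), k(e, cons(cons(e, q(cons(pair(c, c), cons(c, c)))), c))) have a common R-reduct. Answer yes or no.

no — NF(t₁) = pair(cons(pair(e, e), pair(c, c)), cons(pair(c, e), e)), NF(t₂) = pair(cons(e, e), e)

Reduce t₁ = pair(cons(pair(e, e), pair(c, c)), cons(pair(c, e), q(k(e, q(cons(pair(c, c), e)))))):
1. pair(cons(pair(e, e), pair(c, c)), cons(pair(c, e), q(k(e, q(cons(pair(c, c), e))))))  →  pair(cons(pair(e, e), pair(c, c)), cons(pair(c, e), q(k(e, c))))   [R6 at 2.2.1.2]
2. pair(cons(pair(e, e), pair(c, c)), cons(pair(c, e), q(k(e, c))))  →  pair(cons(pair(e, e), pair(c, c)), cons(pair(c, e), q(e)))   [R5 at 2.2.1]
3. pair(cons(pair(e, e), pair(c, c)), cons(pair(c, e), q(e)))  →  pair(cons(pair(e, e), pair(c, c)), cons(pair(c, e), e))   [R2 at 2.2]

Reduce t₂ = pair(cons(k(e, c), e), k(e, cons(cons(e, q(cons(pair(c, c), cons(c, c)))), c))):
1. pair(cons(k(e, c), e), k(e, cons(cons(e, q(cons(pair(c, c), cons(c, c)))), c)))  →  pair(cons(e, e), k(e, cons(cons(e, q(cons(pair(c, c), cons(c, c)))), c)))   [R5 at 1.1]
2. pair(cons(e, e), k(e, cons(cons(e, q(cons(pair(c, c), cons(c, c)))), c)))  →  pair(cons(e, e), k(e, cons(cons(e, c), c)))   [R6 at 2.2.1.2]
3. pair(cons(e, e), k(e, cons(cons(e, c), c)))  →  pair(cons(e, e), e)   [R1 at 2]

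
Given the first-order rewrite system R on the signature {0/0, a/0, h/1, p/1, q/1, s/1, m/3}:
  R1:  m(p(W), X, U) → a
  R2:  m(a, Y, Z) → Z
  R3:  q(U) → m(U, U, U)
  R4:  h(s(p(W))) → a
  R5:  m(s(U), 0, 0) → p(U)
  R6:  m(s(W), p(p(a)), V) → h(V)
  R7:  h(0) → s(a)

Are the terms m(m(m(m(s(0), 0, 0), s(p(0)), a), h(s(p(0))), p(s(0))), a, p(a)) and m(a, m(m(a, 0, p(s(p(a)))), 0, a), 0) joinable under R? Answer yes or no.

Reduce t₁ = m(m(m(m(s(0), 0, 0), s(p(0)), a), h(s(p(0))), p(s(0))), a, p(a)):
1. m(m(m(m(s(0), 0, 0), s(p(0)), a), h(s(p(0))), p(s(0))), a, p(a))  →  m(m(m(p(0), s(p(0)), a), h(s(p(0))), p(s(0))), a, p(a))   [R5 at 1.1.1]
2. m(m(m(p(0), s(p(0)), a), h(s(p(0))), p(s(0))), a, p(a))  →  m(m(a, h(s(p(0))), p(s(0))), a, p(a))   [R1 at 1.1]
3. m(m(a, h(s(p(0))), p(s(0))), a, p(a))  →  m(p(s(0)), a, p(a))   [R2 at 1]
4. m(p(s(0)), a, p(a))  →  a   [R1 at ε]

Reduce t₂ = m(a, m(m(a, 0, p(s(p(a)))), 0, a), 0):
1. m(a, m(m(a, 0, p(s(p(a)))), 0, a), 0)  →  0   [R2 at ε]

no — NF(t₁) = a, NF(t₂) = 0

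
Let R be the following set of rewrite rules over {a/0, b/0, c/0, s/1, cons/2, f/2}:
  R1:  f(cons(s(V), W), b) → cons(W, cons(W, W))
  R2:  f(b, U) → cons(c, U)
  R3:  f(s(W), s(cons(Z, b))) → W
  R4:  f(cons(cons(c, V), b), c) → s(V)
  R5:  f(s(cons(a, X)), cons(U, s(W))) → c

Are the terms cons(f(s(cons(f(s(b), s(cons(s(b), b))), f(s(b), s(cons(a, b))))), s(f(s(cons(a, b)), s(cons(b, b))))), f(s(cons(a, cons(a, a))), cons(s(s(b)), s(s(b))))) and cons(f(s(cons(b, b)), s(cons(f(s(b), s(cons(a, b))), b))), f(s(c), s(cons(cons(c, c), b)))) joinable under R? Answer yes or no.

Reduce t₁ = cons(f(s(cons(f(s(b), s(cons(s(b), b))), f(s(b), s(cons(a, b))))), s(f(s(cons(a, b)), s(cons(b, b))))), f(s(cons(a, cons(a, a))), cons(s(s(b)), s(s(b))))):
1. cons(f(s(cons(f(s(b), s(cons(s(b), b))), f(s(b), s(cons(a, b))))), s(f(s(cons(a, b)), s(cons(b, b))))), f(s(cons(a, cons(a, a))), cons(s(s(b)), s(s(b)))))  →  cons(f(s(cons(b, f(s(b), s(cons(a, b))))), s(f(s(cons(a, b)), s(cons(b, b))))), f(s(cons(a, cons(a, a))), cons(s(s(b)), s(s(b)))))   [R3 at 1.1.1.1]
2. cons(f(s(cons(b, f(s(b), s(cons(a, b))))), s(f(s(cons(a, b)), s(cons(b, b))))), f(s(cons(a, cons(a, a))), cons(s(s(b)), s(s(b)))))  →  cons(f(s(cons(b, b)), s(f(s(cons(a, b)), s(cons(b, b))))), f(s(cons(a, cons(a, a))), cons(s(s(b)), s(s(b)))))   [R3 at 1.1.1.2]
3. cons(f(s(cons(b, b)), s(f(s(cons(a, b)), s(cons(b, b))))), f(s(cons(a, cons(a, a))), cons(s(s(b)), s(s(b)))))  →  cons(f(s(cons(b, b)), s(cons(a, b))), f(s(cons(a, cons(a, a))), cons(s(s(b)), s(s(b)))))   [R3 at 1.2.1]
4. cons(f(s(cons(b, b)), s(cons(a, b))), f(s(cons(a, cons(a, a))), cons(s(s(b)), s(s(b)))))  →  cons(cons(b, b), f(s(cons(a, cons(a, a))), cons(s(s(b)), s(s(b)))))   [R3 at 1]
5. cons(cons(b, b), f(s(cons(a, cons(a, a))), cons(s(s(b)), s(s(b)))))  →  cons(cons(b, b), c)   [R5 at 2]

Reduce t₂ = cons(f(s(cons(b, b)), s(cons(f(s(b), s(cons(a, b))), b))), f(s(c), s(cons(cons(c, c), b)))):
1. cons(f(s(cons(b, b)), s(cons(f(s(b), s(cons(a, b))), b))), f(s(c), s(cons(cons(c, c), b))))  →  cons(cons(b, b), f(s(c), s(cons(cons(c, c), b))))   [R3 at 1]
2. cons(cons(b, b), f(s(c), s(cons(cons(c, c), b))))  →  cons(cons(b, b), c)   [R3 at 2]

yes — NF(t₁) = cons(cons(b, b), c), NF(t₂) = cons(cons(b, b), c)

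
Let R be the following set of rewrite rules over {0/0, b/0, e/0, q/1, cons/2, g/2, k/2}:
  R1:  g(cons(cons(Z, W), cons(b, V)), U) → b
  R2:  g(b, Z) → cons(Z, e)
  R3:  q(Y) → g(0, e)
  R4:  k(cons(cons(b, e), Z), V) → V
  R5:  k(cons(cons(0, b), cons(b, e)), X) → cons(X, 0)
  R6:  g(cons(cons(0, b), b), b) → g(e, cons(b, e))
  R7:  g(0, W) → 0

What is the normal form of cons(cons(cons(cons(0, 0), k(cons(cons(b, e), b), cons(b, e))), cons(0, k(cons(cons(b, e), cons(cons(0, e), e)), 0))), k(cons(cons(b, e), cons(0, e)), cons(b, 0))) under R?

cons(cons(cons(cons(0, 0), cons(b, e)), cons(0, 0)), cons(b, 0))

1. cons(cons(cons(cons(0, 0), k(cons(cons(b, e), b), cons(b, e))), cons(0, k(cons(cons(b, e), cons(cons(0, e), e)), 0))), k(cons(cons(b, e), cons(0, e)), cons(b, 0)))  →  cons(cons(cons(cons(0, 0), cons(b, e)), cons(0, k(cons(cons(b, e), cons(cons(0, e), e)), 0))), k(cons(cons(b, e), cons(0, e)), cons(b, 0)))   [R4 at 1.1.2]
2. cons(cons(cons(cons(0, 0), cons(b, e)), cons(0, k(cons(cons(b, e), cons(cons(0, e), e)), 0))), k(cons(cons(b, e), cons(0, e)), cons(b, 0)))  →  cons(cons(cons(cons(0, 0), cons(b, e)), cons(0, 0)), k(cons(cons(b, e), cons(0, e)), cons(b, 0)))   [R4 at 1.2.2]
3. cons(cons(cons(cons(0, 0), cons(b, e)), cons(0, 0)), k(cons(cons(b, e), cons(0, e)), cons(b, 0)))  →  cons(cons(cons(cons(0, 0), cons(b, e)), cons(0, 0)), cons(b, 0))   [R4 at 2]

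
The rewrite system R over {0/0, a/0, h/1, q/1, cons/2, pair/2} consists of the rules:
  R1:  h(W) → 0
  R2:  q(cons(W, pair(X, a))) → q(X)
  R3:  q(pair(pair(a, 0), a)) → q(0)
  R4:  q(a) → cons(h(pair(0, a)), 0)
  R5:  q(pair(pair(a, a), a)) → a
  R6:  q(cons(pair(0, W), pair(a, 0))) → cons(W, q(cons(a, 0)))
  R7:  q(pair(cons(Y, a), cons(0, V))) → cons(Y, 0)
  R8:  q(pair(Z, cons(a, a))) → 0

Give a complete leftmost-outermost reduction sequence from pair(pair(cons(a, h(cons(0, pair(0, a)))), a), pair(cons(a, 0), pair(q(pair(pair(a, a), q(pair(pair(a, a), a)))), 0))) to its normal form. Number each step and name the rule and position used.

pair(pair(cons(a, 0), a), pair(cons(a, 0), pair(a, 0)))

1. pair(pair(cons(a, h(cons(0, pair(0, a)))), a), pair(cons(a, 0), pair(q(pair(pair(a, a), q(pair(pair(a, a), a)))), 0)))  →  pair(pair(cons(a, 0), a), pair(cons(a, 0), pair(q(pair(pair(a, a), q(pair(pair(a, a), a)))), 0)))   [R1 at 1.1.2]
2. pair(pair(cons(a, 0), a), pair(cons(a, 0), pair(q(pair(pair(a, a), q(pair(pair(a, a), a)))), 0)))  →  pair(pair(cons(a, 0), a), pair(cons(a, 0), pair(q(pair(pair(a, a), a)), 0)))   [R5 at 2.2.1.1.2]
3. pair(pair(cons(a, 0), a), pair(cons(a, 0), pair(q(pair(pair(a, a), a)), 0)))  →  pair(pair(cons(a, 0), a), pair(cons(a, 0), pair(a, 0)))   [R5 at 2.2.1]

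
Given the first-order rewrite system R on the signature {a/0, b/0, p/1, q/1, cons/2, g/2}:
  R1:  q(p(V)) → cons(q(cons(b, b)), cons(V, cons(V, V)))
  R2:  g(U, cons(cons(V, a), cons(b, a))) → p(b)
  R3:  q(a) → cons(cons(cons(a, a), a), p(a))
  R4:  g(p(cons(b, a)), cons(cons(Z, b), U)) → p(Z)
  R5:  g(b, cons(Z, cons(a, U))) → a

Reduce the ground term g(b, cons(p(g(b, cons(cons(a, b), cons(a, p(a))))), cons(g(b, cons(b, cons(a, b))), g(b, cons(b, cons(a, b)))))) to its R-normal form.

a

1. g(b, cons(p(g(b, cons(cons(a, b), cons(a, p(a))))), cons(g(b, cons(b, cons(a, b))), g(b, cons(b, cons(a, b))))))  →  g(b, cons(p(a), cons(g(b, cons(b, cons(a, b))), g(b, cons(b, cons(a, b))))))   [R5 at 2.1.1]
2. g(b, cons(p(a), cons(g(b, cons(b, cons(a, b))), g(b, cons(b, cons(a, b))))))  →  g(b, cons(p(a), cons(a, g(b, cons(b, cons(a, b))))))   [R5 at 2.2.1]
3. g(b, cons(p(a), cons(a, g(b, cons(b, cons(a, b))))))  →  a   [R5 at ε]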